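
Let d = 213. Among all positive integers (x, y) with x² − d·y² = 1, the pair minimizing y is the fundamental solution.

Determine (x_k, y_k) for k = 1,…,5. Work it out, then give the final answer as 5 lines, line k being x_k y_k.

194399 13320
75581942401 5178789360
29386108041429599 2013502945575960
11425260034216163289601 782845918228863306720
4442118250753789746628859999 304368927313532092980546600

d=213: √d = [14; 1,1,2,6,1,8,1,6,2,1,1,28] (ℓ=12, even), read p_11/q_11
step 0: (14, 1)  from 14·(1,0) + (0,1)
step 1: (15, 1)  from 1·(14,1) + (1,0)
step 2: (29, 2)  from 1·(15,1) + (14,1)
…
step 4: (467, 32)  from 6·(73,5) + (29,2)
step 5: (540, 37)  from 1·(467,32) + (73,5)
…
step 7: (5327, 365)  from 1·(4787,328) + (540,37)
step 8: (36749, 2518)  from 6·(5327,365) + (4787,328)
step 9: (78825, 5401)  from 2·(36749,2518) + (5327,365)
step 10: (115574, 7919)  from 1·(78825,5401) + (36749,2518)
step 11: (194399, 13320)  from 1·(115574,7919) + (78825,5401)
→ (194399, 13320).  Check: 194399²=37790971201, 213·13320²=37790971200, difference 1.
k=2:  x_2 = 194399·194399+213·13320·13320 = 75581942401,  y_2 = 194399·13320+13320·194399 = 5178789360
k=3:  x_3 = 194399·75581942401+213·13320·5178789360 = 29386108041429599,  y_3 = 194399·5178789360+13320·75581942401 = 2013502945575960
k=4:  x_4 = 194399·29386108041429599+213·13320·2013502945575960 = 11425260034216163289601,  y_4 = 194399·2013502945575960+13320·29386108041429599 = 782845918228863306720
k=5:  x_5 = 194399·11425260034216163289601+213·13320·782845918228863306720 = 4442118250753789746628859999,  y_5 = 194399·782845918228863306720+13320·11425260034216163289601 = 304368927313532092980546600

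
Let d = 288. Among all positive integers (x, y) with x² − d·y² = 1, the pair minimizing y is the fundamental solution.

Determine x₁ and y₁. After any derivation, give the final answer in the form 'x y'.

17 1

[16; 1,32] for √288; ℓ=2 ⇒ convergent index 1
a_0=16:  p_0=16·1+0=16,  q_0=16·0+1=1
a_1=1:  p_1=1·16+1=17,  q_1=1·1+0=1
fundamental: x₁=17, y₁=1  (since 289 − 288·1 = 1)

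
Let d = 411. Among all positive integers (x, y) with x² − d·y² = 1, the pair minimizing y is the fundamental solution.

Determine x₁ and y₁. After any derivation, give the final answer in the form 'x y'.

[20; 3,1,1,1,19,1,1,1,3,40] for √411; ℓ=10 ⇒ convergent index 9
i=0: a=20 ⇒ p=20, q=1
…
i=2: a=1 ⇒ p=81, q=4
…
i=4: a=1 ⇒ p=223, q=11
i=5: a=19 ⇒ p=4379, q=216
i=6: a=1 ⇒ p=4602, q=227
…
i=8: a=1 ⇒ p=13583, q=670
i=9: a=3 ⇒ p=49730, q=2453
→ (49730, 2453).  Check: 49730²=2473072900, 411·2453²=2473072899, difference 1.

49730 2453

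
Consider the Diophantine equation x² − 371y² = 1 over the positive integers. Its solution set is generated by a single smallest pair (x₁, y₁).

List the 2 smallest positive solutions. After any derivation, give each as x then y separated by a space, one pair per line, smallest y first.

d=371: √d = [19; 3,1,4,1,3,38] (ℓ=6, even), read p_5/q_5
k=0  a_k=19  p_k/q_k = 19/1
…
k=4  a_k=1  p_k/q_k = 443/23
k=5  a_k=3  p_k/q_k = 1695/88
(x₁, y₁) = (1695, 88);  1695² − 371·88² = 1 ✓
n=2: (1695,88)∘(1695,88) = (1695·1695+371·88·88, 1695·88+88·1695) = (5746049,298320)

1695 88
5746049 298320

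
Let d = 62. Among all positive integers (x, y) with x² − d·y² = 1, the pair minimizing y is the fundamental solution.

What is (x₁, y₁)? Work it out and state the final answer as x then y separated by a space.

63 8

√62 = [7; 1,6,1,14, …], period ℓ=4 (even) → k=3
step 0: (7, 1)  from 7·(1,0) + (0,1)
step 1: (8, 1)  from 1·(7,1) + (1,0)
step 2: (55, 7)  from 6·(8,1) + (7,1)
step 3: (63, 8)  from 1·(55,7) + (8,1)
→ (63, 8).  Check: 63²=3969, 62·8²=3968, difference 1.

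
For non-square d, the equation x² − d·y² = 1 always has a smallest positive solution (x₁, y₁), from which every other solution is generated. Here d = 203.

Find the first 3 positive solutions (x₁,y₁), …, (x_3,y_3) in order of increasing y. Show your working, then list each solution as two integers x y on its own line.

57 4
6497 456
740601 51980

[14; 4,28] for √203; ℓ=2 ⇒ convergent index 1
step 0: (14, 1)  from 14·(1,0) + (0,1)
step 1: (57, 4)  from 4·(14,1) + (1,0)
(x₁, y₁) = (57, 4);  57² − 203·4² = 1 ✓
n=2: (57,4)∘(57,4) = (57·57+203·4·4, 57·4+4·57) = (6497,456)
n=3: (6497,456)∘(57,4) = (57·6497+203·4·456, 57·456+4·6497) = (740601,51980)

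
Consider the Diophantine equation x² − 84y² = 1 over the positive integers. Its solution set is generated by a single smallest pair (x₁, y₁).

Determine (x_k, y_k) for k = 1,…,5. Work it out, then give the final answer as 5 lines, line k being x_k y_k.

55 6
6049 660
665335 72594
73180801 7984680
8049222775 878242206

√84 → a₀=9, period (6,18); ℓ=2 even so k=1
k=0  a_k=9  p_k/q_k = 9/1
k=1  a_k=6  p_k/q_k = 55/6
fundamental: x₁=55, y₁=6  (since 3025 − 84·36 = 1)
(x_2, y_2) = (55·55 + 84·6·6, 55·6 + 6·55) = (6049, 660)
(x_3, y_3) = (55·6049 + 84·6·660, 55·660 + 6·6049) = (665335, 72594)
(x_4, y_4) = (55·665335 + 84·6·72594, 55·72594 + 6·665335) = (73180801, 7984680)
(x_5, y_5) = (55·73180801 + 84·6·7984680, 55·7984680 + 6·73180801) = (8049222775, 878242206)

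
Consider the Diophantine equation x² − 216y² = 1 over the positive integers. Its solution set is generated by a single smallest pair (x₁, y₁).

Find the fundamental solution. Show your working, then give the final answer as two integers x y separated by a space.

485 33

√216 = [14; 1,2,3,2,1,28, …], period ℓ=6 (even) → k=5
a_0=14:  p_0=14·1+0=14,  q_0=14·0+1=1
a_1=1:  p_1=1·14+1=15,  q_1=1·1+0=1
a_2=2:  p_2=2·15+14=44,  q_2=2·1+1=3
…
a_4=2:  p_4=2·147+44=338,  q_4=2·10+3=23
a_5=1:  p_5=1·338+147=485,  q_5=1·23+10=33
→ (485, 33).  Check: 485²=235225, 216·33²=235224, difference 1.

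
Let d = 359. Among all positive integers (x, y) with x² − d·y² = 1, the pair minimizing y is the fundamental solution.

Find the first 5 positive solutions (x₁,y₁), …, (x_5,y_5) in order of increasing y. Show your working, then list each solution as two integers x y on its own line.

d=359: √d = [18; 1,17,1,36] (ℓ=4, even), read p_3/q_3
a_0=18:  p_0=18·1+0=18,  q_0=18·0+1=1
…
a_2=17:  p_2=17·19+18=341,  q_2=17·1+1=18
a_3=1:  p_3=1·341+19=360,  q_3=1·18+1=19
(x₁, y₁) = (360, 19);  360² − 359·19² = 1 ✓
n=2: (360,19)∘(360,19) = (360·360+359·19·19, 360·19+19·360) = (259199,13680)
n=3: (259199,13680)∘(360,19) = (360·259199+359·19·13680, 360·13680+19·259199) = (186622920,9849581)
n=4: (186622920,9849581)∘(360,19) = (360·186622920+359·19·9849581, 360·9849581+19·186622920) = (134368243201,7091684640)
n=5: (134368243201,7091684640)∘(360,19) = (360·134368243201+359·19·7091684640, 360·7091684640+19·134368243201) = (96744948481800,5106003091219)

360 19
259199 13680
186622920 9849581
134368243201 7091684640
96744948481800 5106003091219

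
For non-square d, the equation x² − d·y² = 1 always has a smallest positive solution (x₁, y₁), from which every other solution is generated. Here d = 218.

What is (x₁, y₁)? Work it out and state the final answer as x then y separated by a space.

√218 = [14; 1,3,3,1,28, …], period ℓ=5 (odd) → k=9
k=0  a_k=14  p_k/q_k = 14/1
…
k=8  a_k=3  p_k/q_k = 96370/6527
k=9  a_k=1  p_k/q_k = 126003/8534
→ (126003, 8534).  Check: 126003²=15876756009, 218·8534²=15876756008, difference 1.

126003 8534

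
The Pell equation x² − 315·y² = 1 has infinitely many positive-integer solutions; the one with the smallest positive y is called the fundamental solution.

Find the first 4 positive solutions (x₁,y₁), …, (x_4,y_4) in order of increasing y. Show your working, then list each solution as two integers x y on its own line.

71 4
10081 568
1431431 80652
203253121 11452016

√315 → a₀=17, period (1,2,1,34); ℓ=4 even so k=3
a_0=17:  p_0=17·1+0=17,  q_0=17·0+1=1
a_1=1:  p_1=1·17+1=18,  q_1=1·1+0=1
a_2=2:  p_2=2·18+17=53,  q_2=2·1+1=3
a_3=1:  p_3=1·53+18=71,  q_3=1·3+1=4
→ (71, 4).  Check: 71²=5041, 315·4²=5040, difference 1.
(x_2, y_2) = (71·71 + 315·4·4, 71·4 + 4·71) = (10081, 568)
(x_3, y_3) = (71·10081 + 315·4·568, 71·568 + 4·10081) = (1431431, 80652)
(x_4, y_4) = (71·1431431 + 315·4·80652, 71·80652 + 4·1431431) = (203253121, 11452016)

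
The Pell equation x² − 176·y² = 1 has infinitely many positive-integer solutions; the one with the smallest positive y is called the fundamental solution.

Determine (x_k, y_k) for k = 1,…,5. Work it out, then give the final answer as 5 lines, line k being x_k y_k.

199 15
79201 5970
31521799 2376045
12545596801 945659940
4993116004999 376370280075

[13; 3,1,3,26] for √176; ℓ=4 ⇒ convergent index 3
step 0: (13, 1)  from 13·(1,0) + (0,1)
step 1: (40, 3)  from 3·(13,1) + (1,0)
step 2: (53, 4)  from 1·(40,3) + (13,1)
step 3: (199, 15)  from 3·(53,4) + (40,3)
→ (199, 15).  Check: 199²=39601, 176·15²=39600, difference 1.
n=2: (199,15)∘(199,15) = (199·199+176·15·15, 199·15+15·199) = (79201,5970)
n=3: (79201,5970)∘(199,15) = (199·79201+176·15·5970, 199·5970+15·79201) = (31521799,2376045)
n=4: (31521799,2376045)∘(199,15) = (199·31521799+176·15·2376045, 199·2376045+15·31521799) = (12545596801,945659940)
n=5: (12545596801,945659940)∘(199,15) = (199·12545596801+176·15·945659940, 199·945659940+15·12545596801) = (4993116004999,376370280075)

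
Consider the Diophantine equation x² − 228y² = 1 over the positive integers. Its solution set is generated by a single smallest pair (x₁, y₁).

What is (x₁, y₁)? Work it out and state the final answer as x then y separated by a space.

√228 = [15; 10,30, …], period ℓ=2 (even) → k=1
step 0: (15, 1)  from 15·(1,0) + (0,1)
step 1: (151, 10)  from 10·(15,1) + (1,0)
(x₁, y₁) = (151, 10);  151² − 228·10² = 1 ✓

151 10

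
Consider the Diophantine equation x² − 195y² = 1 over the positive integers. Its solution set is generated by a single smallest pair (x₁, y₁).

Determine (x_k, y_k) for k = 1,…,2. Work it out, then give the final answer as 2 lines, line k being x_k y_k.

14 1
391 28

√195 = [13; 1,26, …], period ℓ=2 (even) → k=1
step 0: (13, 1)  from 13·(1,0) + (0,1)
step 1: (14, 1)  from 1·(13,1) + (1,0)
(x₁, y₁) = (14, 1);  14² − 195·1² = 1 ✓
k=2:  x_2 = 14·14+195·1·1 = 391,  y_2 = 14·1+1·14 = 28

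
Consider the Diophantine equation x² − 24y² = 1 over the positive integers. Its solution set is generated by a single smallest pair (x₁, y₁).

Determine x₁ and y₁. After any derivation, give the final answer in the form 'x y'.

5 1

d=24: √d = [4; 1,8] (ℓ=2, even), read p_1/q_1
step 0: (4, 1)  from 4·(1,0) + (0,1)
step 1: (5, 1)  from 1·(4,1) + (1,0)
(x₁, y₁) = (5, 1);  5² − 24·1² = 1 ✓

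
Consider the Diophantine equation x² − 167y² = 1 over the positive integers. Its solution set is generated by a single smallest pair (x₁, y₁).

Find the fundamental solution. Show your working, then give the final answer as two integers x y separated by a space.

168 13

d=167: √d = [12; 1,11,1,24] (ℓ=4, even), read p_3/q_3
k=0  a_k=12  p_k/q_k = 12/1
…
k=2  a_k=11  p_k/q_k = 155/12
k=3  a_k=1  p_k/q_k = 168/13
(x₁, y₁) = (168, 13);  168² − 167·13² = 1 ✓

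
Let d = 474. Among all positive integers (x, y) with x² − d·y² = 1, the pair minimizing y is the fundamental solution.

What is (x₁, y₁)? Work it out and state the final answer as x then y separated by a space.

[21; 1,3,2,1,1,…,3,1,42] for √474; ℓ=14 ⇒ convergent index 13
step 0: (21, 1)  from 21·(1,0) + (0,1)
step 1: (22, 1)  from 1·(21,1) + (1,0)
…
step 4: (283, 13)  from 1·(196,9) + (87,4)
step 5: (479, 22)  from 1·(283,13) + (196,9)
…
step 8: (5813, 267)  from 1·(5051,232) + (762,35)
step 9: (10864, 499)  from 1·(5813,267) + (5051,232)
step 10: (16677, 766)  from 1·(10864,499) + (5813,267)
step 11: (44218, 2031)  from 2·(16677,766) + (10864,499)
step 12: (149331, 6859)  from 3·(44218,2031) + (16677,766)
step 13: (193549, 8890)  from 1·(149331,6859) + (44218,2031)
→ (193549, 8890).  Check: 193549²=37461215401, 474·8890²=37461215400, difference 1.

193549 8890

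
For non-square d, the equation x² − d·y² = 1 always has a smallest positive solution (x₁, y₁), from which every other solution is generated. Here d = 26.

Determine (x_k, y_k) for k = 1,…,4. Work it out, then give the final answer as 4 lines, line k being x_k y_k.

51 10
5201 1020
530451 104030
54100801 10610040

[5; 10] for √26; ℓ=1 ⇒ convergent index 1
i=0: a=5 ⇒ p=5, q=1
i=1: a=10 ⇒ p=51, q=10
fundamental: x₁=51, y₁=10  (since 2601 − 26·100 = 1)
(x_2, y_2) = (51·51 + 26·10·10, 51·10 + 10·51) = (5201, 1020)
(x_3, y_3) = (51·5201 + 26·10·1020, 51·1020 + 10·5201) = (530451, 104030)
(x_4, y_4) = (51·530451 + 26·10·104030, 51·104030 + 10·530451) = (54100801, 10610040)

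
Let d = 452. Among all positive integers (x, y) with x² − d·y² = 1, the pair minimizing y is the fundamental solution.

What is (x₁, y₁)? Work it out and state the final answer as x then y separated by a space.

d=452: √d = [21; 3,1,5,3,10,3,5,1,3,42] (ℓ=10, even), read p_9/q_9
i=0: a=21 ⇒ p=21, q=1
i=1: a=3 ⇒ p=64, q=3
…
i=6: a=3 ⇒ p=49579, q=2332
…
i=8: a=1 ⇒ p=313483, q=14745
i=9: a=3 ⇒ p=1204353, q=56648
→ (1204353, 56648).  Check: 1204353²=1450466148609, 452·56648²=1450466148608, difference 1.

1204353 56648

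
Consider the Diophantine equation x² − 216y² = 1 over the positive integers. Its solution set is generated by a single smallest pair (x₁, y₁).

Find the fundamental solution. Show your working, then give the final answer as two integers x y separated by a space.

485 33

√216 → a₀=14, period (1,2,3,2,1,28); ℓ=6 even so k=5
k=0  a_k=14  p_k/q_k = 14/1
k=1  a_k=1  p_k/q_k = 15/1
k=2  a_k=2  p_k/q_k = 44/3
…
k=4  a_k=2  p_k/q_k = 338/23
k=5  a_k=1  p_k/q_k = 485/33
→ (485, 33).  Check: 485²=235225, 216·33²=235224, difference 1.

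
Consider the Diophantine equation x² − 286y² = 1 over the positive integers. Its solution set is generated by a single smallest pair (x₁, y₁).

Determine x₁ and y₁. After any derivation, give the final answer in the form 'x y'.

d=286: √d = [16; 1,10,3,3,2,3,3,10,1,32] (ℓ=10, even), read p_9/q_9
a_0=16:  p_0=16·1+0=16,  q_0=16·0+1=1
…
a_8=10:  p_8=10·49703+15102=512132,  q_8=10·2939+893=30283
a_9=1:  p_9=1·512132+49703=561835,  q_9=1·30283+2939=33222
fundamental: x₁=561835, y₁=33222  (since 315658567225 − 286·1103701284 = 1)

561835 33222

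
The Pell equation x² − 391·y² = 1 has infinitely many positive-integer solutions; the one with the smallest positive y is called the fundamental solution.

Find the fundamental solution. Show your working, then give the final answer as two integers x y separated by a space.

7338680 371133

√391 = [19; 1,3,2,2,1,…,3,1,38, …], period ℓ=16 (even) → k=15
k=0  a_k=19  p_k/q_k = 19/1
…
k=2  a_k=3  p_k/q_k = 79/4
k=3  a_k=2  p_k/q_k = 178/9
…
k=7  a_k=2  p_k/q_k = 2709/137
…
k=10  a_k=1  p_k/q_k = 160266/8105
…
k=12  a_k=2  p_k/q_k = 696292/35213
k=13  a_k=2  p_k/q_k = 1660597/83980
k=14  a_k=3  p_k/q_k = 5678083/287153
k=15  a_k=1  p_k/q_k = 7338680/371133
fundamental: x₁=7338680, y₁=371133  (since 53856224142400 − 391·137739703689 = 1)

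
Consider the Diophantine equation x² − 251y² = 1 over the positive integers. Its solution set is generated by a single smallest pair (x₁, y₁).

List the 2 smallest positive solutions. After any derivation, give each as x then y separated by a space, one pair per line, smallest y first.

√251 → a₀=15, period (1,5,2,1,2,…,5,1,30); ℓ=14 even so k=13
k=0  a_k=15  p_k/q_k = 15/1
k=1  a_k=1  p_k/q_k = 16/1
k=2  a_k=5  p_k/q_k = 95/6
k=3  a_k=2  p_k/q_k = 206/13
k=4  a_k=1  p_k/q_k = 301/19
k=5  a_k=2  p_k/q_k = 808/51
…
k=7  a_k=15  p_k/q_k = 29563/1866
k=8  a_k=2  p_k/q_k = 61043/3853
…
k=10  a_k=1  p_k/q_k = 212692/13425
…
k=12  a_k=5  p_k/q_k = 3097857/195535
k=13  a_k=1  p_k/q_k = 3674890/231957
→ (3674890, 231957).  Check: 3674890²=13504816512100, 251·231957²=13504816512099, difference 1.
n=2: (3674890,231957)∘(3674890,231957) = (3674890·3674890+251·231957·231957, 3674890·231957+231957·3674890) = (27009633024199,1704832919460)

3674890 231957
27009633024199 1704832919460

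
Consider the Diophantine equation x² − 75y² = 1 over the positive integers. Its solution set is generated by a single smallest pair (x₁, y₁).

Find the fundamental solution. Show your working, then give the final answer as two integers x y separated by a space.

26 3

d=75: √d = [8; 1,1,1,16] (ℓ=4, even), read p_3/q_3
k=0  a_k=8  p_k/q_k = 8/1
…
k=2  a_k=1  p_k/q_k = 17/2
k=3  a_k=1  p_k/q_k = 26/3
(x₁, y₁) = (26, 3);  26² − 75·3² = 1 ✓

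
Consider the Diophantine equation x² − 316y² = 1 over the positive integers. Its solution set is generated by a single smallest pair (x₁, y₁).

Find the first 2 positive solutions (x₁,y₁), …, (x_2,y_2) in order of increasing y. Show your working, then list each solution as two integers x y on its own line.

12799 720
327628801 18430560

d=316: √d = [17; 1,3,2,8,2,3,1,34] (ℓ=8, even), read p_7/q_7
i=0: a=17 ⇒ p=17, q=1
…
i=4: a=8 ⇒ p=1351, q=76
…
i=6: a=3 ⇒ p=9937, q=559
i=7: a=1 ⇒ p=12799, q=720
(x₁, y₁) = (12799, 720);  12799² − 316·720² = 1 ✓
n=2: (12799,720)∘(12799,720) = (12799·12799+316·720·720, 12799·720+720·12799) = (327628801,18430560)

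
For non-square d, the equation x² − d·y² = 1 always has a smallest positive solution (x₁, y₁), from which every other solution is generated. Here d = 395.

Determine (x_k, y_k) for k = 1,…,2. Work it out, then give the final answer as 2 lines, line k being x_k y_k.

√395 = [19; 1,6,1,38, …], period ℓ=4 (even) → k=3
k=0  a_k=19  p_k/q_k = 19/1
k=1  a_k=1  p_k/q_k = 20/1
k=2  a_k=6  p_k/q_k = 139/7
k=3  a_k=1  p_k/q_k = 159/8
fundamental: x₁=159, y₁=8  (since 25281 − 395·64 = 1)
k=2:  x_2 = 159·159+395·8·8 = 50561,  y_2 = 159·8+8·159 = 2544

159 8
50561 2544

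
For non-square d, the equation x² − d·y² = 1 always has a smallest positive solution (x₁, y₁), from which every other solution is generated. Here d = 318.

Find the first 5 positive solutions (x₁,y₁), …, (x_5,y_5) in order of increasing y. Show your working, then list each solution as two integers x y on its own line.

[17; 1,4,1,34] for √318; ℓ=4 ⇒ convergent index 3
i=0: a=17 ⇒ p=17, q=1
…
i=2: a=4 ⇒ p=89, q=5
i=3: a=1 ⇒ p=107, q=6
fundamental: x₁=107, y₁=6  (since 11449 − 318·36 = 1)
n=2: (107,6)∘(107,6) = (107·107+318·6·6, 107·6+6·107) = (22897,1284)
n=3: (22897,1284)∘(107,6) = (107·22897+318·6·1284, 107·1284+6·22897) = (4899851,274770)
n=4: (4899851,274770)∘(107,6) = (107·4899851+318·6·274770, 107·274770+6·4899851) = (1048545217,58799496)
n=5: (1048545217,58799496)∘(107,6) = (107·1048545217+318·6·58799496, 107·58799496+6·1048545217) = (224383776587,12582817374)

107 6
22897 1284
4899851 274770
1048545217 58799496
224383776587 12582817374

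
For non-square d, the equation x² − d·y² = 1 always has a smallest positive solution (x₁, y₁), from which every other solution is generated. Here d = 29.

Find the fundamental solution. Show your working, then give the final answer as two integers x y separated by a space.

9801 1820

√29 → a₀=5, period (2,1,1,2,10); ℓ=5 odd so k=9
a_0=5:  p_0=5·1+0=5,  q_0=5·0+1=1
…
a_2=1:  p_2=1·11+5=16,  q_2=1·2+1=3
…
a_4=2:  p_4=2·27+16=70,  q_4=2·5+3=13
…
a_7=1:  p_7=1·1524+727=2251,  q_7=1·283+135=418
a_8=1:  p_8=1·2251+1524=3775,  q_8=1·418+283=701
a_9=2:  p_9=2·3775+2251=9801,  q_9=2·701+418=1820
→ (9801, 1820).  Check: 9801²=96059601, 29·1820²=96059600, difference 1.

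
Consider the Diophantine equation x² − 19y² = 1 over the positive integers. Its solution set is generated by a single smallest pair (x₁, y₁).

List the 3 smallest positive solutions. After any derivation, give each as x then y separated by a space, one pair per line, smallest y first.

√19 = [4; 2,1,3,1,2,8, …], period ℓ=6 (even) → k=5
k=0  a_k=4  p_k/q_k = 4/1
k=1  a_k=2  p_k/q_k = 9/2
k=2  a_k=1  p_k/q_k = 13/3
k=3  a_k=3  p_k/q_k = 48/11
k=4  a_k=1  p_k/q_k = 61/14
k=5  a_k=2  p_k/q_k = 170/39
(x₁, y₁) = (170, 39);  170² − 19·39² = 1 ✓
k=2:  x_2 = 170·170+19·39·39 = 57799,  y_2 = 170·39+39·170 = 13260
k=3:  x_3 = 170·57799+19·39·13260 = 19651490,  y_3 = 170·13260+39·57799 = 4508361

170 39
57799 13260
19651490 4508361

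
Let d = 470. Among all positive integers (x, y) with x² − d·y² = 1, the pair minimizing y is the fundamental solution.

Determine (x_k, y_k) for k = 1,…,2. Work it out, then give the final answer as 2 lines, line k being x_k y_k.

1691 78
5718961 263796

[21; 1,2,8,2,1,42] for √470; ℓ=6 ⇒ convergent index 5
k=0  a_k=21  p_k/q_k = 21/1
k=1  a_k=1  p_k/q_k = 22/1
…
k=4  a_k=2  p_k/q_k = 1149/53
k=5  a_k=1  p_k/q_k = 1691/78
fundamental: x₁=1691, y₁=78  (since 2859481 − 470·6084 = 1)
n=2: (1691,78)∘(1691,78) = (1691·1691+470·78·78, 1691·78+78·1691) = (5718961,263796)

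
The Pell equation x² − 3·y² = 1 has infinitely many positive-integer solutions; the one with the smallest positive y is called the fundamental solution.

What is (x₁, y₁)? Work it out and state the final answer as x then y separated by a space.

2 1

[1; 1,2] for √3; ℓ=2 ⇒ convergent index 1
step 0: (1, 1)  from 1·(1,0) + (0,1)
step 1: (2, 1)  from 1·(1,1) + (1,0)
(x₁, y₁) = (2, 1);  2² − 3·1² = 1 ✓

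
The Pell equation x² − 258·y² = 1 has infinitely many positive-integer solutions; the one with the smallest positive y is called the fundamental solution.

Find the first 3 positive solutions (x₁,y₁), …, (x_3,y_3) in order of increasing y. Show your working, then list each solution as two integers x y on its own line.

√258 → a₀=16, period (16,32); ℓ=2 even so k=1
i=0: a=16 ⇒ p=16, q=1
i=1: a=16 ⇒ p=257, q=16
→ (257, 16).  Check: 257²=66049, 258·16²=66048, difference 1.
(257+16√258)^2 = 132097 + 8224√258
(257+16√258)^3 = 67897601 + 4227120√258

257 16
132097 8224
67897601 4227120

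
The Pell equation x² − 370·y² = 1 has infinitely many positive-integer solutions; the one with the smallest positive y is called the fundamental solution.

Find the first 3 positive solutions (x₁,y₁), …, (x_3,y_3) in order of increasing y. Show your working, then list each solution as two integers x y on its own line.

√370 → a₀=19, period (4,4,38); ℓ=3 odd so k=5
step 0: (19, 1)  from 19·(1,0) + (0,1)
step 1: (77, 4)  from 4·(19,1) + (1,0)
step 2: (327, 17)  from 4·(77,4) + (19,1)
…
step 4: (50339, 2617)  from 4·(12503,650) + (327,17)
step 5: (213859, 11118)  from 4·(50339,2617) + (12503,650)
→ (213859, 11118).  Check: 213859²=45735671881, 370·11118²=45735671880, difference 1.
(213859+11118√370)^2 = 91471343761 + 4755368724√370
(213859+11118√370)^3 = 39123940210553539 + 2033956799880714√370

213859 11118
91471343761 4755368724
39123940210553539 2033956799880714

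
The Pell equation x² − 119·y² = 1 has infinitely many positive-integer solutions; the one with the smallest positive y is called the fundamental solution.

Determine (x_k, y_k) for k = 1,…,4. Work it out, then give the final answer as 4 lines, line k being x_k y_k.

120 11
28799 2640
6911640 633589
1658764801 152058720

[10; 1,9,1,20] for √119; ℓ=4 ⇒ convergent index 3
i=0: a=10 ⇒ p=10, q=1
i=1: a=1 ⇒ p=11, q=1
i=2: a=9 ⇒ p=109, q=10
i=3: a=1 ⇒ p=120, q=11
→ (120, 11).  Check: 120²=14400, 119·11²=14399, difference 1.
n=2: (120,11)∘(120,11) = (120·120+119·11·11, 120·11+11·120) = (28799,2640)
n=3: (28799,2640)∘(120,11) = (120·28799+119·11·2640, 120·2640+11·28799) = (6911640,633589)
n=4: (6911640,633589)∘(120,11) = (120·6911640+119·11·633589, 120·633589+11·6911640) = (1658764801,152058720)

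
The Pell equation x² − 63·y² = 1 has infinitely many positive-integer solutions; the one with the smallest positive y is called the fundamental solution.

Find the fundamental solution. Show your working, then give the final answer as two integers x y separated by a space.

8 1

d=63: √d = [7; 1,14] (ℓ=2, even), read p_1/q_1
i=0: a=7 ⇒ p=7, q=1
i=1: a=1 ⇒ p=8, q=1
fundamental: x₁=8, y₁=1  (since 64 − 63·1 = 1)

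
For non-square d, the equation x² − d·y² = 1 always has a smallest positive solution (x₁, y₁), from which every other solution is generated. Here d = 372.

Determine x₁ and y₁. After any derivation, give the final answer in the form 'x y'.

12151 630

d=372: √d = [19; 3,2,12,2,3,38] (ℓ=6, even), read p_5/q_5
k=0  a_k=19  p_k/q_k = 19/1
…
k=4  a_k=2  p_k/q_k = 3491/181
k=5  a_k=3  p_k/q_k = 12151/630
→ (12151, 630).  Check: 12151²=147646801, 372·630²=147646800, difference 1.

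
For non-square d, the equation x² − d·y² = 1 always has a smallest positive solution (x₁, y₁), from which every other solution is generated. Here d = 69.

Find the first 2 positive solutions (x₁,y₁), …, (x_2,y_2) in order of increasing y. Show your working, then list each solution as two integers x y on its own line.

7775 936
120901249 14554800

√69 → a₀=8, period (3,3,1,4,1,3,3,16); ℓ=8 even so k=7
step 0: (8, 1)  from 8·(1,0) + (0,1)
step 1: (25, 3)  from 3·(8,1) + (1,0)
step 2: (83, 10)  from 3·(25,3) + (8,1)
…
step 4: (515, 62)  from 4·(108,13) + (83,10)
step 5: (623, 75)  from 1·(515,62) + (108,13)
step 6: (2384, 287)  from 3·(623,75) + (515,62)
step 7: (7775, 936)  from 3·(2384,287) + (623,75)
→ (7775, 936).  Check: 7775²=60450625, 69·936²=60450624, difference 1.
(7775+936√69)^2 = 120901249 + 14554800√69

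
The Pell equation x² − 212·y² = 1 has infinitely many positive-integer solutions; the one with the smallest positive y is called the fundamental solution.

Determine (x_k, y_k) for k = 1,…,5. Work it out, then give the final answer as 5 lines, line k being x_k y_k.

√212 = [14; 1,1,3,1,1,…,1,1,28, …], period ℓ=14 (even) → k=13
a_0=14:  p_0=14·1+0=14,  q_0=14·0+1=1
a_1=1:  p_1=1·14+1=15,  q_1=1·1+0=1
a_2=1:  p_2=1·15+14=29,  q_2=1·1+1=2
…
a_4=1:  p_4=1·102+29=131,  q_4=1·7+2=9
a_5=1:  p_5=1·131+102=233,  q_5=1·9+7=16
a_6=1:  p_6=1·233+131=364,  q_6=1·16+9=25
a_7=6:  p_7=6·364+233=2417,  q_7=6·25+16=166
a_8=1:  p_8=1·2417+364=2781,  q_8=1·166+25=191
a_9=1:  p_9=1·2781+2417=5198,  q_9=1·191+166=357
…
a_11=3:  p_11=3·7979+5198=29135,  q_11=3·548+357=2001
a_12=1:  p_12=1·29135+7979=37114,  q_12=1·2001+548=2549
a_13=1:  p_13=1·37114+29135=66249,  q_13=1·2549+2001=4550
→ (66249, 4550).  Check: 66249²=4388930001, 212·4550²=4388930000, difference 1.
(x_2, y_2) = (66249·66249 + 212·4550·4550, 66249·4550 + 4550·66249) = (8777860001, 602865900)
(x_3, y_3) = (66249·8777860001 + 212·4550·602865900, 66249·602865900 + 4550·8777860001) = (1163048894346249, 79878526013650)
(x_4, y_4) = (66249·1163048894346249 + 212·4550·79878526013650, 66249·79878526013650 + 4550·1163048894346249) = (154101652394311440001, 10583744939153731800)
(x_5, y_5) = (66249·154101652394311440001 + 212·4550·10583744939153731800, 66249·10583744939153731800 + 4550·154101652394311440001) = (20418160737778428282906249, 1402325036868112630022750)

66249 4550
8777860001 602865900
1163048894346249 79878526013650
154101652394311440001 10583744939153731800
20418160737778428282906249 1402325036868112630022750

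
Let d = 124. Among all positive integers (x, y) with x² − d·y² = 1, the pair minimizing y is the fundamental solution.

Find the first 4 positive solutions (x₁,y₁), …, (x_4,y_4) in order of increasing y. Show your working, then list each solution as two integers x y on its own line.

√124 → a₀=11, period (7,2,1,1,1,…,2,7,22); ℓ=16 even so k=15
i=0: a=11 ⇒ p=11, q=1
…
i=5: a=1 ⇒ p=657, q=59
i=6: a=3 ⇒ p=2383, q=214
…
i=8: a=4 ⇒ p=14543, q=1306
…
i=13: a=1 ⇒ p=237042, q=21287
i=14: a=2 ⇒ p=626251, q=56239
i=15: a=7 ⇒ p=4620799, q=414960
→ (4620799, 414960).  Check: 4620799²=21351783398401, 124·414960²=21351783398400, difference 1.
(x_2, y_2) = (4620799·4620799 + 124·414960·414960, 4620799·414960 + 414960·4620799) = (42703566796801, 3834893506080)
(x_3, y_3) = (4620799·42703566796801 + 124·414960·3834893506080, 4620799·3834893506080 + 414960·42703566796801) = (394649197502177907199, 35440544156001500880)
(x_4, y_4) = (4620799·394649197502177907199 + 124·414960·35440544156001500880, 4620799·35440544156001500880 + 414960·394649197502177907199) = (3647189234337689639247667201, 327527261991011323636100160)

4620799 414960
42703566796801 3834893506080
394649197502177907199 35440544156001500880
3647189234337689639247667201 327527261991011323636100160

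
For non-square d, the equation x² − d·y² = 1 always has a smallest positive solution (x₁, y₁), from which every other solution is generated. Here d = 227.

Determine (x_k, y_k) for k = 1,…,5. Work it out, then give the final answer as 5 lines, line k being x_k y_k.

[15; 15,30] for √227; ℓ=2 ⇒ convergent index 1
k=0  a_k=15  p_k/q_k = 15/1
k=1  a_k=15  p_k/q_k = 226/15
→ (226, 15).  Check: 226²=51076, 227·15²=51075, difference 1.
k=2:  x_2 = 226·226+227·15·15 = 102151,  y_2 = 226·15+15·226 = 6780
k=3:  x_3 = 226·102151+227·15·6780 = 46172026,  y_3 = 226·6780+15·102151 = 3064545
k=4:  x_4 = 226·46172026+227·15·3064545 = 20869653601,  y_4 = 226·3064545+15·46172026 = 1385167560
k=5:  x_5 = 226·20869653601+227·15·1385167560 = 9433037255626,  y_5 = 226·1385167560+15·20869653601 = 626092672575

226 15
102151 6780
46172026 3064545
20869653601 1385167560
9433037255626 626092672575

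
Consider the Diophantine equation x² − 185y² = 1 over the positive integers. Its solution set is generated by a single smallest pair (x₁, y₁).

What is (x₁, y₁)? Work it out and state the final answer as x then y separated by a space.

[13; 1,1,1,1,26] for √185; ℓ=5 ⇒ convergent index 9
i=0: a=13 ⇒ p=13, q=1
…
i=2: a=1 ⇒ p=27, q=2
…
i=5: a=26 ⇒ p=1809, q=133
i=6: a=1 ⇒ p=1877, q=138
…
i=8: a=1 ⇒ p=5563, q=409
i=9: a=1 ⇒ p=9249, q=680
→ (9249, 680).  Check: 9249²=85544001, 185·680²=85544000, difference 1.

9249 680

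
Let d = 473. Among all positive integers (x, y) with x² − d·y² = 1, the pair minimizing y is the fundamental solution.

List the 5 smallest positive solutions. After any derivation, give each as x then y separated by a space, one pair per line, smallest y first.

87 4
15137 696
2633751 121100
458257537 21070704
79734177687 3666181396

√473 = [21; 1,2,1,42, …], period ℓ=4 (even) → k=3
a_0=21:  p_0=21·1+0=21,  q_0=21·0+1=1
…
a_2=2:  p_2=2·22+21=65,  q_2=2·1+1=3
a_3=1:  p_3=1·65+22=87,  q_3=1·3+1=4
→ (87, 4).  Check: 87²=7569, 473·4²=7568, difference 1.
k=2:  x_2 = 87·87+473·4·4 = 15137,  y_2 = 87·4+4·87 = 696
k=3:  x_3 = 87·15137+473·4·696 = 2633751,  y_3 = 87·696+4·15137 = 121100
k=4:  x_4 = 87·2633751+473·4·121100 = 458257537,  y_4 = 87·121100+4·2633751 = 21070704
k=5:  x_5 = 87·458257537+473·4·21070704 = 79734177687,  y_5 = 87·21070704+4·458257537 = 3666181396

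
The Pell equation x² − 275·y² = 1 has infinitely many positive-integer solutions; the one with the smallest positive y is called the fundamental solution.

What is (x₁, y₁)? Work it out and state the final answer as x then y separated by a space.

199 12

√275 = [16; 1,1,2,1,1,32, …], period ℓ=6 (even) → k=5
k=0  a_k=16  p_k/q_k = 16/1
…
k=4  a_k=1  p_k/q_k = 116/7
k=5  a_k=1  p_k/q_k = 199/12
(x₁, y₁) = (199, 12);  199² − 275·12² = 1 ✓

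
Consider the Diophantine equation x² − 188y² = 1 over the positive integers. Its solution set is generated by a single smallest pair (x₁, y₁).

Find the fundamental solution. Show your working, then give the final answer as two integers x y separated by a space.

4607 336

√188 = [13; 1,2,2,6,2,2,1,26, …], period ℓ=8 (even) → k=7
i=0: a=13 ⇒ p=13, q=1
…
i=2: a=2 ⇒ p=41, q=3
i=3: a=2 ⇒ p=96, q=7
…
i=5: a=2 ⇒ p=1330, q=97
i=6: a=2 ⇒ p=3277, q=239
i=7: a=1 ⇒ p=4607, q=336
→ (4607, 336).  Check: 4607²=21224449, 188·336²=21224448, difference 1.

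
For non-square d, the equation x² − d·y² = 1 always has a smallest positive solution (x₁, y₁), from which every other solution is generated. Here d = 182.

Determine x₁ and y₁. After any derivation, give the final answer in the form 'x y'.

d=182: √d = [13; 2,26] (ℓ=2, even), read p_1/q_1
i=0: a=13 ⇒ p=13, q=1
i=1: a=2 ⇒ p=27, q=2
→ (27, 2).  Check: 27²=729, 182·2²=728, difference 1.

27 2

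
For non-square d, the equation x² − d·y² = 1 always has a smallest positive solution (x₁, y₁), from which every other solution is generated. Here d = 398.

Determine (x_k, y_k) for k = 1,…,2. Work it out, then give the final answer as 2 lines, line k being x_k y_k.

399 20
318401 15960

[19; 1,18,1,38] for √398; ℓ=4 ⇒ convergent index 3
a_0=19:  p_0=19·1+0=19,  q_0=19·0+1=1
a_1=1:  p_1=1·19+1=20,  q_1=1·1+0=1
a_2=18:  p_2=18·20+19=379,  q_2=18·1+1=19
a_3=1:  p_3=1·379+20=399,  q_3=1·19+1=20
fundamental: x₁=399, y₁=20  (since 159201 − 398·400 = 1)
(399+20√398)^2 = 318401 + 15960√398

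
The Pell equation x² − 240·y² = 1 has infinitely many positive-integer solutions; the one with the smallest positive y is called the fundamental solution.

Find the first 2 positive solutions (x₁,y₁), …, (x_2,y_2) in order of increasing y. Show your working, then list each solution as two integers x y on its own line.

√240 = [15; 2,30, …], period ℓ=2 (even) → k=1
i=0: a=15 ⇒ p=15, q=1
i=1: a=2 ⇒ p=31, q=2
fundamental: x₁=31, y₁=2  (since 961 − 240·4 = 1)
n=2: (31,2)∘(31,2) = (31·31+240·2·2, 31·2+2·31) = (1921,124)

31 2
1921 124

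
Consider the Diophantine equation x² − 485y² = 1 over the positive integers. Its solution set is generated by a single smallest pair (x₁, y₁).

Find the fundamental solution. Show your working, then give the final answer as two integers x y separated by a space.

[22; 44] for √485; ℓ=1 ⇒ convergent index 1
i=0: a=22 ⇒ p=22, q=1
i=1: a=44 ⇒ p=969, q=44
(x₁, y₁) = (969, 44);  969² − 485·44² = 1 ✓

969 44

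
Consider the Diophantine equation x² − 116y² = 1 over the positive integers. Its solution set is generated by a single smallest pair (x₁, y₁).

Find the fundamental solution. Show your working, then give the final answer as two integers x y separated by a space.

9801 910

[10; 1,3,2,1,4,1,2,3,1,20] for √116; ℓ=10 ⇒ convergent index 9
k=0  a_k=10  p_k/q_k = 10/1
k=1  a_k=1  p_k/q_k = 11/1
k=2  a_k=3  p_k/q_k = 43/4
k=3  a_k=2  p_k/q_k = 97/9
k=4  a_k=1  p_k/q_k = 140/13
k=5  a_k=4  p_k/q_k = 657/61
k=6  a_k=1  p_k/q_k = 797/74
k=7  a_k=2  p_k/q_k = 2251/209
k=8  a_k=3  p_k/q_k = 7550/701
k=9  a_k=1  p_k/q_k = 9801/910
→ (9801, 910).  Check: 9801²=96059601, 116·910²=96059600, difference 1.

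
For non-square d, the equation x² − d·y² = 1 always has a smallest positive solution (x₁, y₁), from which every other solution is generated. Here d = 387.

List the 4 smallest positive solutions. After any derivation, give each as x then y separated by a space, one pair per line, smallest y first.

√387 → a₀=19, period (1,2,19,2,1,38); ℓ=6 even so k=5
i=0: a=19 ⇒ p=19, q=1
…
i=3: a=19 ⇒ p=1141, q=58
i=4: a=2 ⇒ p=2341, q=119
i=5: a=1 ⇒ p=3482, q=177
(x₁, y₁) = (3482, 177);  3482² − 387·177² = 1 ✓
n=2: (3482,177)∘(3482,177) = (3482·3482+387·177·177, 3482·177+177·3482) = (24248647,1232628)
n=3: (24248647,1232628)∘(3482,177) = (3482·24248647+387·177·1232628, 3482·1232628+177·24248647) = (168867574226,8584021215)
n=4: (168867574226,8584021215)∘(3482,177) = (3482·168867574226+387·177·8584021215, 3482·8584021215+177·168867574226) = (1175993762661217,59779122508632)

3482 177
24248647 1232628
168867574226 8584021215
1175993762661217 59779122508632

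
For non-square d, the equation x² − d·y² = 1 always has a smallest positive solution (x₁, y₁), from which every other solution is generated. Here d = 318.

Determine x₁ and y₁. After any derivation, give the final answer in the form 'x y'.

√318 = [17; 1,4,1,34, …], period ℓ=4 (even) → k=3
i=0: a=17 ⇒ p=17, q=1
…
i=2: a=4 ⇒ p=89, q=5
i=3: a=1 ⇒ p=107, q=6
(x₁, y₁) = (107, 6);  107² − 318·6² = 1 ✓

107 6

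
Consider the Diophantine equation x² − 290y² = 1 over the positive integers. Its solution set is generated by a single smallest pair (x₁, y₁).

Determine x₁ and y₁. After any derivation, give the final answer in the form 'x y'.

579 34

√290 = [17; 34, …], period ℓ=1 (odd) → k=1
i=0: a=17 ⇒ p=17, q=1
i=1: a=34 ⇒ p=579, q=34
→ (579, 34).  Check: 579²=335241, 290·34²=335240, difference 1.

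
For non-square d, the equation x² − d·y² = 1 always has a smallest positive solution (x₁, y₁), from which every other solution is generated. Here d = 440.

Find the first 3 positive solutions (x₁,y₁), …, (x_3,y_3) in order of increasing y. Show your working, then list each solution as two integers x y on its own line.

√440 → a₀=20, period (1,40); ℓ=2 even so k=1
i=0: a=20 ⇒ p=20, q=1
i=1: a=1 ⇒ p=21, q=1
(x₁, y₁) = (21, 1);  21² − 440·1² = 1 ✓
n=2: (21,1)∘(21,1) = (21·21+440·1·1, 21·1+1·21) = (881,42)
n=3: (881,42)∘(21,1) = (21·881+440·1·42, 21·42+1·881) = (36981,1763)

21 1
881 42
36981 1763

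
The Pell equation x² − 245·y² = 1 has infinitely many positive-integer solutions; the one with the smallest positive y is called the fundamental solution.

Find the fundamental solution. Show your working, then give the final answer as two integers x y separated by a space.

√245 → a₀=15, period (1,1,1,7,6,7,1,1,1,30); ℓ=10 even so k=9
k=0  a_k=15  p_k/q_k = 15/1
k=1  a_k=1  p_k/q_k = 16/1
k=2  a_k=1  p_k/q_k = 31/2
k=3  a_k=1  p_k/q_k = 47/3
…
k=5  a_k=6  p_k/q_k = 2207/141
k=6  a_k=7  p_k/q_k = 15809/1010
k=7  a_k=1  p_k/q_k = 18016/1151
k=8  a_k=1  p_k/q_k = 33825/2161
k=9  a_k=1  p_k/q_k = 51841/3312
(x₁, y₁) = (51841, 3312);  51841² − 245·3312² = 1 ✓

51841 3312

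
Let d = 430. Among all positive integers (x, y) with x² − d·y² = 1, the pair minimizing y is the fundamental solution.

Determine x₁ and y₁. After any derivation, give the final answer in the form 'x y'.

d=430: √d = [20; 1,2,1,3,1,…,2,1,40] (ℓ=14, even), read p_13/q_13
k=0  a_k=20  p_k/q_k = 20/1
k=1  a_k=1  p_k/q_k = 21/1
k=2  a_k=2  p_k/q_k = 62/3
k=3  a_k=1  p_k/q_k = 83/4
k=4  a_k=3  p_k/q_k = 311/15
k=5  a_k=1  p_k/q_k = 394/19
k=6  a_k=6  p_k/q_k = 2675/129
k=7  a_k=8  p_k/q_k = 21794/1051
k=8  a_k=6  p_k/q_k = 133439/6435
k=9  a_k=1  p_k/q_k = 155233/7486
k=10  a_k=3  p_k/q_k = 599138/28893
k=11  a_k=1  p_k/q_k = 754371/36379
k=12  a_k=2  p_k/q_k = 2107880/101651
k=13  a_k=1  p_k/q_k = 2862251/138030
(x₁, y₁) = (2862251, 138030);  2862251² − 430·138030² = 1 ✓

2862251 138030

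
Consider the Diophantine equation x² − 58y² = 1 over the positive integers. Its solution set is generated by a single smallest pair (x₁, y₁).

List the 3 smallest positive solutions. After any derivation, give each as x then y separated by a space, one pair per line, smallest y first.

[7; 1,1,1,1,1,1,14] for √58; ℓ=7 ⇒ convergent index 13
k=0  a_k=7  p_k/q_k = 7/1
…
k=2  a_k=1  p_k/q_k = 15/2
k=3  a_k=1  p_k/q_k = 23/3
…
k=6  a_k=1  p_k/q_k = 99/13
k=7  a_k=14  p_k/q_k = 1447/190
k=8  a_k=1  p_k/q_k = 1546/203
k=9  a_k=1  p_k/q_k = 2993/393
k=10  a_k=1  p_k/q_k = 4539/596
k=11  a_k=1  p_k/q_k = 7532/989
k=12  a_k=1  p_k/q_k = 12071/1585
k=13  a_k=1  p_k/q_k = 19603/2574
(x₁, y₁) = (19603, 2574);  19603² − 58·2574² = 1 ✓
n=2: (19603,2574)∘(19603,2574) = (19603·19603+58·2574·2574, 19603·2574+2574·19603) = (768555217,100916244)
n=3: (768555217,100916244)∘(19603,2574) = (19603·768555217+58·2574·100916244, 19603·100916244+2574·768555217) = (30131975818099,3956522259690)

19603 2574
768555217 100916244
30131975818099 3956522259690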